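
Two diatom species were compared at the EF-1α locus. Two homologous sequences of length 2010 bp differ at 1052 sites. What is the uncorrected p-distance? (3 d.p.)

0.523

p = 1052/2010 = 0.523383… ≈ 0.523 (to 3 d.p.).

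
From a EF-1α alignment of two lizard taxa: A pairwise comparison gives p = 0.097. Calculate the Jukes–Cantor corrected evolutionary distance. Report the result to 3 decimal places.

0.104

d = −(3/4) ln(1 − 4p/3) = −0.75 ln(1 − 0.129333) = −0.75 ln(0.870667)
  = −0.75 × (-0.138496) = 0.103872 substitutions/site.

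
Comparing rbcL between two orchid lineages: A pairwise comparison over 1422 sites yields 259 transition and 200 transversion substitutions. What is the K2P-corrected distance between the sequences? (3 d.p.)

0.434

P = 259/1422 ≈ 0.182138 and Q = 200/1422 ≈ 0.140647.
Under the Kimura two-parameter model, d = −½ ln(1 − 2P − Q) − ¼ ln(1 − 2Q).
1 − 2P − Q = 0.495077, giving −½ ln(0.495077) = 0.351521.
1 − 2Q = 0.718706, giving −¼ ln(0.718706) = 0.082576.
d = 0.351521 + 0.082576 = 0.434097.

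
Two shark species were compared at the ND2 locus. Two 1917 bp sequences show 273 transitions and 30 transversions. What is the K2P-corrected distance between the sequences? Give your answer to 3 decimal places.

0.187

P = 273/1917 ≈ 0.14241 and Q = 30/1917 ≈ 0.015649.
Under the Kimura two-parameter model, d = −½ ln(1 − 2P − Q) − ¼ ln(1 − 2Q).
1 − 2P − Q = 0.699531, giving −½ ln(0.699531) = 0.178673.
1 − 2Q = 0.968702, giving −¼ ln(0.968702) = 0.007950.
d = 0.178673 + 0.007950 = 0.186623.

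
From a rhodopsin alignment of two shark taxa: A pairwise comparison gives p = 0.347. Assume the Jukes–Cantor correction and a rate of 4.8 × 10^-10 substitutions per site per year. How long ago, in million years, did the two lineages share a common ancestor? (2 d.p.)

d = −(3/4) ln(1 − 4p/3) = −0.75 ln(1 − 0.462667) = −0.75 ln(0.537333)
  = −0.75 × (-0.621137) = 0.465853 substitutions/site.
Under a molecular clock d = 2μt, so t = d/(2μ) = 0.465853 / (2 × 4.8 × 10^-10) = 485.26 million years.

485.26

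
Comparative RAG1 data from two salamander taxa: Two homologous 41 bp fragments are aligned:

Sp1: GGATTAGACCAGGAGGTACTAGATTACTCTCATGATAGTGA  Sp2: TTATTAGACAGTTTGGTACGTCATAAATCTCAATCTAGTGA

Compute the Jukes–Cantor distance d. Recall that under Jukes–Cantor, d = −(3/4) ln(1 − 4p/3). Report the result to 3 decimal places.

0.502

The sequences differ at 15 of 41 sites, so p = 15/41 ≈ 0.365854.
d = −(3/4) ln(1 − 4p/3) = −0.75 ln(1 − 0.487805) = −0.75 ln(0.512195)
  = −0.75 × (-0.669050) = 0.501788 substitutions/site.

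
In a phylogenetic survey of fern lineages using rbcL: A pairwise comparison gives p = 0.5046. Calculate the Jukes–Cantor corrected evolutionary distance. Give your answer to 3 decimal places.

d = −(3/4) ln(1 − 4p/3) = −0.75 ln(1 − 0.6728) = −0.75 ln(0.3272)
  = −0.75 × (-1.117184) = 0.837888 substitutions/site.

0.838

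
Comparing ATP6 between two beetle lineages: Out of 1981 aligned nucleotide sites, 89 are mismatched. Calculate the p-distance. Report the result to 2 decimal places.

p = 89/1981 = 0.044926… ≈ 0.04 (to 2 d.p.).

0.04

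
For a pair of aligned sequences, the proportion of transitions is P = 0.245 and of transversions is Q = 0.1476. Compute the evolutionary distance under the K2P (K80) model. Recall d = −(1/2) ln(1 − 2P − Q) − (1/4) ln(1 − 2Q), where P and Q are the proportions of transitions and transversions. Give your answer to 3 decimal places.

0.595

Under the Kimura two-parameter model, d = −½ ln(1 − 2P − Q) − ¼ ln(1 − 2Q).
1 − 2P − Q = 0.3624, giving −½ ln(0.3624) = 0.507503.
1 − 2Q = 0.7048, giving −¼ ln(0.7048) = 0.087460.
d = 0.507503 + 0.087460 = 0.594963.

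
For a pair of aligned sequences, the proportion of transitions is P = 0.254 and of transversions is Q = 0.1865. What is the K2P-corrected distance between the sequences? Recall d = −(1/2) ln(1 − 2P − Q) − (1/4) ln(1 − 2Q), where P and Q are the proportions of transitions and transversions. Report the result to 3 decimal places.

0.710

Under the Kimura two-parameter model, d = −½ ln(1 − 2P − Q) − ¼ ln(1 − 2Q).
1 − 2P − Q = 0.3055, giving −½ ln(0.3055) = 0.592903.
1 − 2Q = 0.627, giving −¼ ln(0.627) = 0.116702.
d = 0.592903 + 0.116702 = 0.709605.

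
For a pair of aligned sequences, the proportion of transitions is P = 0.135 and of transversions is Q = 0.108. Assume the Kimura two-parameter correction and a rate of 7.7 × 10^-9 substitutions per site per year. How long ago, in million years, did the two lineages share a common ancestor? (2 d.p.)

Under the Kimura two-parameter model, d = −½ ln(1 − 2P − Q) − ¼ ln(1 − 2Q).
1 − 2P − Q = 0.622, giving −½ ln(0.622) = 0.237408.
1 − 2Q = 0.784, giving −¼ ln(0.784) = 0.060837.
d = 0.237408 + 0.060837 = 0.298245.
Under a molecular clock d = 2μt, so t = d/(2μ) = 0.298245 / (2 × 7.7 × 10^-9) = 19.37 million years.

19.37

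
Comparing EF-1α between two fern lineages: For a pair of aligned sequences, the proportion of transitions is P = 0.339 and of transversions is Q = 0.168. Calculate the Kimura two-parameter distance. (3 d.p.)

Under the Kimura two-parameter model, d = −½ ln(1 − 2P − Q) − ¼ ln(1 − 2Q).
1 − 2P − Q = 0.154, giving −½ ln(0.154) = 0.935401.
1 − 2Q = 0.664, giving −¼ ln(0.664) = 0.102368.
d = 0.935401 + 0.102368 = 1.037769.

1.038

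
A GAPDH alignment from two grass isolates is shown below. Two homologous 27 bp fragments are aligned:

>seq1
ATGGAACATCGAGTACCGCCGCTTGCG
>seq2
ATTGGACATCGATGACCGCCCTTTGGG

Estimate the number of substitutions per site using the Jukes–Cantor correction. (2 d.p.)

0.32

The sequences differ at 7 of 27 sites (3, 5, 13, 14, 21, 22, 26), so p = 7/27 ≈ 0.259259.
d = −(3/4) ln(1 − 4p/3) = −0.75 ln(1 − 0.345679) = −0.75 ln(0.654321)
  = −0.75 × (-0.424157) = 0.318118 substitutions/site.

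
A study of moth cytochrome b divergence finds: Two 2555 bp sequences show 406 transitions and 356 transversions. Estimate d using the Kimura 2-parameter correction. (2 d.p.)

P = 406/2555 ≈ 0.158904 and Q = 356/2555 ≈ 0.139335.
Under the Kimura two-parameter model, d = −½ ln(1 − 2P − Q) − ¼ ln(1 − 2Q).
1 − 2P − Q = 0.542857, giving −½ ln(0.542857) = 0.305455.
1 − 2Q = 0.72133, giving −¼ ln(0.72133) = 0.081665.
d = 0.305455 + 0.081665 = 0.387120.

0.39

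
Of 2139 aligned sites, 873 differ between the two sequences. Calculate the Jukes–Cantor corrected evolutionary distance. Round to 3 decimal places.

p = 873/2139 ≈ 0.408135.
d = −(3/4) ln(1 − 4p/3) = −0.75 ln(1 − 0.54418) = −0.75 ln(0.45582)
  = −0.75 × (-0.785657) = 0.589243 substitutions/site.

0.589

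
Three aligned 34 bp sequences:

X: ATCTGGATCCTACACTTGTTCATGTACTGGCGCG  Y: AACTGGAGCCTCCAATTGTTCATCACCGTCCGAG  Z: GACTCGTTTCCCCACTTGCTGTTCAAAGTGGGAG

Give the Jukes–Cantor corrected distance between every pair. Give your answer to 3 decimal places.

X–Y: 11/34 sites differ → p ≈ 0.323529, d = −0.75 ln(1 − 0.431372) = 0.423397 ≈ 0.423.
X–Z: 17/34 sites differ → p = 0.5, d = −0.75 ln(1 − 0.666667) = 0.823960 ≈ 0.824.
Y–Z: 14/34 sites differ → p ≈ 0.411765, d = −0.75 ln(1 − 0.54902) = 0.597249 ≈ 0.597.

d(X,Y) = 0.423, d(X,Z) = 0.824, d(Y,Z) = 0.597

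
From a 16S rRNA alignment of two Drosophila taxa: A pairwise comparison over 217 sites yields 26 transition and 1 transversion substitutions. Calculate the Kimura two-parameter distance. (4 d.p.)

P = 26/217 ≈ 0.119816 and Q = 1/217 ≈ 0.004608.
Under the Kimura two-parameter model, d = −½ ln(1 − 2P − Q) − ¼ ln(1 − 2Q).
1 − 2P − Q = 0.75576, giving −½ ln(0.75576) = 0.140016.
1 − 2Q = 0.990784, giving −¼ ln(0.990784) = 0.002315.
d = 0.140016 + 0.002315 = 0.142331.

0.1423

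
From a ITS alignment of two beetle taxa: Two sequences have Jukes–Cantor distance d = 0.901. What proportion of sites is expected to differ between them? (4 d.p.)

p = (3/4)(1 − e^(−4d/3)) = 0.75 × (1 − e^(-1.201333)) = 0.75 × (1 − 0.300793) = 0.524405.

0.5244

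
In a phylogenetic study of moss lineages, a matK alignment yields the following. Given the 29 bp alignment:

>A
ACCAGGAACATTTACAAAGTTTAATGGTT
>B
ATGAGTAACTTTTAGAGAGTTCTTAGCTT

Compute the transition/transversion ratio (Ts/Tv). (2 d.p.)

Transitions are A↔G and C↔T; transversions are all other mismatches.
Transitions: 3. Transversions: 8.
R = 3/8 = 0.375 ≈ 0.38 (to 2 d.p.).

0.38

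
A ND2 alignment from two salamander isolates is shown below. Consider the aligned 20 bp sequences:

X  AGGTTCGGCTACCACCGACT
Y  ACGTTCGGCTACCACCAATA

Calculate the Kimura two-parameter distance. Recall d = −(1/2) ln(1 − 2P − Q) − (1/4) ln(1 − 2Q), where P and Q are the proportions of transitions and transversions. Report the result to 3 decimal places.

0.234

Of 20 sites, 2 differences are transitions and 2 are transversions, so P = 2/20 = 0.1 and Q = 2/20 = 0.1.
Under the Kimura two-parameter model, d = −½ ln(1 − 2P − Q) − ¼ ln(1 − 2Q).
1 − 2P − Q = 0.7, giving −½ ln(0.7) = 0.178337.
1 − 2Q = 0.8, giving −¼ ln(0.8) = 0.055786.
d = 0.178337 + 0.055786 = 0.234123.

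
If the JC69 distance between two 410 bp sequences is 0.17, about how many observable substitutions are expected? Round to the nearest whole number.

Invert JC69: p = (3/4)(1 − e^(−4d/3)) = 0.75 × (1 − e^(-0.226667)) = 0.75 × (1 − 0.797186) = 0.152111.
Expected differing sites = pL ≈ 0.152111 × 410 = 62.36551 ≈ 62.

62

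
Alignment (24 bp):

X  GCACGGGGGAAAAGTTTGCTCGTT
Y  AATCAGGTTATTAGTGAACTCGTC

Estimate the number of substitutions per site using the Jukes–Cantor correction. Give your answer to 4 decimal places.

The sequences differ at 12 of 24 sites, so p = 12/24 = 0.5.
d = −(3/4) ln(1 − 4p/3) = −0.75 ln(1 − 0.666667) = −0.75 ln(0.333333)
  = −0.75 × (-1.098613) = 0.823960 substitutions/site.

0.8240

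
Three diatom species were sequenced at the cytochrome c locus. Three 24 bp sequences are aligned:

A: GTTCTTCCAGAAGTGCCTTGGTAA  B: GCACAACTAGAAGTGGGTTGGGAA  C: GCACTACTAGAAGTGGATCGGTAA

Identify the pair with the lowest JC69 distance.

B and C

A–B: 8/24 differ, p = 0.333, d = 0.441.
A–C: 7/24 differ, p = 0.292, d = 0.369.
B–C: 4/24 differ, p = 0.167, d = 0.188.
The smallest distance is between B and C.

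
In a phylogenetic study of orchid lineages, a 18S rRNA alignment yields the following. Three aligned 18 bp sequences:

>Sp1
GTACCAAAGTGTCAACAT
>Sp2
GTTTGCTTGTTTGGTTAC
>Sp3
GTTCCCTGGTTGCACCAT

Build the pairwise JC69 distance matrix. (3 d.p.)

Sp1–Sp2: 12/18 sites differ → p ≈ 0.666667, d = −0.75 ln(1 − 0.888889) = 1.647919 ≈ 1.648.
Sp1–Sp3: 7/18 sites differ → p ≈ 0.388889, d = −0.75 ln(1 − 0.518519) = 0.548166 ≈ 0.548.
Sp2–Sp3: 9/18 sites differ → p = 0.5, d = −0.75 ln(1 − 0.666667) = 0.823960 ≈ 0.824.

d(Sp1,Sp2) = 1.648, d(Sp1,Sp3) = 0.548, d(Sp2,Sp3) = 0.824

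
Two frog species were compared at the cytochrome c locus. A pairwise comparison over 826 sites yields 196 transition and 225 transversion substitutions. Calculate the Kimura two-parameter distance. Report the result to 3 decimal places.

P = 196/826 ≈ 0.237288 and Q = 225/826 ≈ 0.272397.
Under the Kimura two-parameter model, d = −½ ln(1 − 2P − Q) − ¼ ln(1 − 2Q).
1 − 2P − Q = 0.253027, giving −½ ln(0.253027) = 0.687130.
1 − 2Q = 0.455206, giving −¼ ln(0.455206) = 0.196751.
d = 0.687130 + 0.196751 = 0.883881.

0.884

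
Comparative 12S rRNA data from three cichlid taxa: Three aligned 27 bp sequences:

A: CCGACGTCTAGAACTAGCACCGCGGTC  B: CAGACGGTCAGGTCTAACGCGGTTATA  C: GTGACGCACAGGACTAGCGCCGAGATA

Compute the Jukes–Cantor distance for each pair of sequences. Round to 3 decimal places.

d(A,B) = 0.770, d(A,C) = 0.511, d(B,C) = 0.441

A–B: 13/27 sites differ → p ≈ 0.481481, d = −0.75 ln(1 − 0.641975) = 0.770364 ≈ 0.770.
A–C: 10/27 sites differ → p ≈ 0.37037, d = −0.75 ln(1 − 0.493827) = 0.510658 ≈ 0.511.
B–C: 9/27 sites differ → p ≈ 0.333333, d = −0.75 ln(1 − 0.444444) = 0.440839 ≈ 0.441.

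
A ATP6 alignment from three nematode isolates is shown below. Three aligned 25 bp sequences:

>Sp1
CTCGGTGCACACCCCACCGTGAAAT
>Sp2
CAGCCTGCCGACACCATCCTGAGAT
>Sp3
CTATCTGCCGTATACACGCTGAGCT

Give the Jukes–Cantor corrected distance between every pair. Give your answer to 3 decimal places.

Sp1–Sp2: 10/25 sites differ → p = 0.4, d = −0.75 ln(1 − 0.533333) = 0.571605 ≈ 0.572.
Sp1–Sp3: 13/25 sites differ → p = 0.52, d = −0.75 ln(1 − 0.693333) = 0.886495 ≈ 0.886.
Sp2–Sp3: 10/25 sites differ → p = 0.4, d = −0.75 ln(1 − 0.533333) = 0.571605 ≈ 0.572.

d(Sp1,Sp2) = 0.572, d(Sp1,Sp3) = 0.886, d(Sp2,Sp3) = 0.572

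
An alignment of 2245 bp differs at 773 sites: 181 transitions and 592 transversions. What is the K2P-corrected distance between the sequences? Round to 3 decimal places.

0.464

P = 181/2245 ≈ 0.080624 and Q = 592/2245 ≈ 0.263697.
Under the Kimura two-parameter model, d = −½ ln(1 − 2P − Q) − ¼ ln(1 − 2Q).
1 − 2P − Q = 0.575055, giving −½ ln(0.575055) = 0.276645.
1 − 2Q = 0.472606, giving −¼ ln(0.472606) = 0.187373.
d = 0.276645 + 0.187373 = 0.464018.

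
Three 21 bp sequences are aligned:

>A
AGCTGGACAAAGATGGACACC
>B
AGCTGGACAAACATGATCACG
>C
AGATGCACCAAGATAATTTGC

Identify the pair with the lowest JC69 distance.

A and B

A–B: 4/21 differ, p = 0.190, d = 0.220.
A–C: 9/21 differ, p = 0.429, d = 0.635.
B–C: 9/21 differ, p = 0.429, d = 0.635.
The smallest distance is between A and B.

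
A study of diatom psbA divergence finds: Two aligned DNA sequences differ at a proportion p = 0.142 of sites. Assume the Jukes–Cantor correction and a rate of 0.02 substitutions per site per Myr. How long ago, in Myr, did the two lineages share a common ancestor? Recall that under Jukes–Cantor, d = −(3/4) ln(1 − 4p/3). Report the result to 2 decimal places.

3.94

d = −(3/4) ln(1 − 4p/3) = −0.75 ln(1 − 0.189333) = −0.75 ln(0.810667)
  = −0.75 × (-0.209898) = 0.157424 substitutions/site.
Under a molecular clock d = 2μt, so t = d/(2μ) = 0.157424 / (2 × 0.02) = 3.94 Myr.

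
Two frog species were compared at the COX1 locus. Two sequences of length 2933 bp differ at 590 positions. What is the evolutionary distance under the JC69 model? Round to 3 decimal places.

0.234

p = 590/2933 ≈ 0.201159.
d = −(3/4) ln(1 − 4p/3) = −0.75 ln(1 − 0.268212) = −0.75 ln(0.731788)
  = −0.75 × (-0.312264) = 0.234198 substitutions/site.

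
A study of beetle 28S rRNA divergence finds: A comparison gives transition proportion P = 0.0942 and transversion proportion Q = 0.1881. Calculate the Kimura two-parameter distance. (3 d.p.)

Under the Kimura two-parameter model, d = −½ ln(1 − 2P − Q) − ¼ ln(1 − 2Q).
1 − 2P − Q = 0.6235, giving −½ ln(0.6235) = 0.236203.
1 − 2Q = 0.6238, giving −¼ ln(0.6238) = 0.117981.
d = 0.236203 + 0.117981 = 0.354184.

0.354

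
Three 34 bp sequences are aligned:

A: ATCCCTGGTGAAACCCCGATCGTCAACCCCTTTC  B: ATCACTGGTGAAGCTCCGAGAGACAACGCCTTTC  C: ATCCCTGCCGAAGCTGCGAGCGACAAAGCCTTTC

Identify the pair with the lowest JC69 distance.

A–B: 7/34 differ, p = 0.206, d = 0.241.
A–C: 9/34 differ, p = 0.265, d = 0.326.
B–C: 6/34 differ, p = 0.176, d = 0.201.
The smallest distance is between B and C.

B and C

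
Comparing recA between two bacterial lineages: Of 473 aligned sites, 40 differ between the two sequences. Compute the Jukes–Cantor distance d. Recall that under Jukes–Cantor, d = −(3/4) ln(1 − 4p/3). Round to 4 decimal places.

0.0897

p = 40/473 ≈ 0.084567.
d = −(3/4) ln(1 − 4p/3) = −0.75 ln(1 − 0.112756) = −0.75 ln(0.887244)
  = −0.75 × (-0.119635) = 0.089726 substitutions/site.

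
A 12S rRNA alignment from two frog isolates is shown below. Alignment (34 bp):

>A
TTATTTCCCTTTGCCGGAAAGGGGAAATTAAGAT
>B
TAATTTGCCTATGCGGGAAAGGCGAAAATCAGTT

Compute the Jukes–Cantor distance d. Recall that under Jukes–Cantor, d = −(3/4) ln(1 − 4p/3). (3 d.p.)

The sequences differ at 8 of 34 sites (2, 7, 11, 15, 23, 28, 30, 33), so p = 8/34 ≈ 0.235294.
d = −(3/4) ln(1 − 4p/3) = −0.75 ln(1 − 0.313725) = −0.75 ln(0.686275)
  = −0.75 × (-0.376477) = 0.282358 substitutions/site.

0.282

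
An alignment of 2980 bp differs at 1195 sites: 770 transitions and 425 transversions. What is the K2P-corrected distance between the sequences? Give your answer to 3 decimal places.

0.622

P = 770/2980 ≈ 0.258389 and Q = 425/2980 ≈ 0.142617.
Under the Kimura two-parameter model, d = −½ ln(1 − 2P − Q) − ¼ ln(1 − 2Q).
1 − 2P − Q = 0.340605, giving −½ ln(0.340605) = 0.538516.
1 − 2Q = 0.714766, giving −¼ ln(0.714766) = 0.083950.
d = 0.538516 + 0.083950 = 0.622466.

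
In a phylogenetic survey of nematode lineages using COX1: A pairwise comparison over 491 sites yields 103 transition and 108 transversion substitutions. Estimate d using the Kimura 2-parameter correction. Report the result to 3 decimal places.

0.655

P = 103/491 ≈ 0.209776 and Q = 108/491 ≈ 0.219959.
Under the Kimura two-parameter model, d = −½ ln(1 − 2P − Q) − ¼ ln(1 − 2Q).
1 − 2P − Q = 0.360489, giving −½ ln(0.360489) = 0.510147.
1 − 2Q = 0.560082, giving −¼ ln(0.560082) = 0.144918.
d = 0.510147 + 0.144918 = 0.655065.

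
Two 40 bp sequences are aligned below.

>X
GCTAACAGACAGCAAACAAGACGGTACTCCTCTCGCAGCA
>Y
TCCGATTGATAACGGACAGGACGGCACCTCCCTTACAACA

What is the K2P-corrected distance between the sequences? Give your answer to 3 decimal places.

Of 40 sites, 15 differences are transitions and 2 are transversions, so P = 15/40 = 0.375 and Q = 2/40 = 0.05.
Under the Kimura two-parameter model, d = −½ ln(1 − 2P − Q) − ¼ ln(1 − 2Q).
1 − 2P − Q = 0.2, giving −½ ln(0.2) = 0.804719.
1 − 2Q = 0.9, giving −¼ ln(0.9) = 0.026340.
d = 0.804719 + 0.026340 = 0.831059.

0.831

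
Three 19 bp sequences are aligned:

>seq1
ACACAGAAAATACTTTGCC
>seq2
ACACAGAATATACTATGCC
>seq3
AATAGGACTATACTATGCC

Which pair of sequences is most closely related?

seq1–seq2: 2/19 differ, p = 0.105, d = 0.113.
seq1–seq3: 7/19 differ, p = 0.368, d = 0.507.
seq2–seq3: 5/19 differ, p = 0.263, d = 0.324.
The smallest distance is between seq1 and seq2.

seq1 and seq2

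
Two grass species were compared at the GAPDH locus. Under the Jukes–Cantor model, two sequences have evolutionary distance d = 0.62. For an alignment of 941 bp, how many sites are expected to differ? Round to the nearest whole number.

Invert JC69: p = (3/4)(1 − e^(−4d/3)) = 0.75 × (1 − e^(-0.826667)) = 0.75 × (1 − 0.437505) = 0.421871.
Expected differing sites = pL ≈ 0.421871 × 941 = 396.980611 ≈ 397.

397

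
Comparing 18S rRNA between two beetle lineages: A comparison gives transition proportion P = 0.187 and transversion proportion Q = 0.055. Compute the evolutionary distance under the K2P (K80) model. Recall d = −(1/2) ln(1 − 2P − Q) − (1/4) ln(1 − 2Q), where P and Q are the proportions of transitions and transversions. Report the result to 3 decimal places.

Under the Kimura two-parameter model, d = −½ ln(1 − 2P − Q) − ¼ ln(1 − 2Q).
1 − 2P − Q = 0.571, giving −½ ln(0.571) = 0.280183.
1 − 2Q = 0.89, giving −¼ ln(0.89) = 0.029133.
d = 0.280183 + 0.029133 = 0.309316.

0.309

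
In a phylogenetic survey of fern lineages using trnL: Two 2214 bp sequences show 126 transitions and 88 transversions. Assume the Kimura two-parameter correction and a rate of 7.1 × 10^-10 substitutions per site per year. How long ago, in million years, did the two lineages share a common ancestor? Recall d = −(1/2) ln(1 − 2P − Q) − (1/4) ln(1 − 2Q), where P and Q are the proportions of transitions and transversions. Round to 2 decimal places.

P = 126/2214 ≈ 0.056911 and Q = 88/2214 ≈ 0.039747.
Under the Kimura two-parameter model, d = −½ ln(1 − 2P − Q) − ¼ ln(1 − 2Q).
1 − 2P − Q = 0.846431, giving −½ ln(0.846431) = 0.083363.
1 − 2Q = 0.920506, giving −¼ ln(0.920506) = 0.020708.
d = 0.083363 + 0.020708 = 0.104071.
Under a molecular clock d = 2μt, so t = d/(2μ) = 0.104071 / (2 × 7.1 × 10^-10) = 73.29 million years.

73.29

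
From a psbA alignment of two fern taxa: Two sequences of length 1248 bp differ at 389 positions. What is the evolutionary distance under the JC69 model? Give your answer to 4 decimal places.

p = 389/1248 ≈ 0.311699.
d = −(3/4) ln(1 − 4p/3) = −0.75 ln(1 − 0.415599) = −0.75 ln(0.584401)
  = −0.75 × (-0.537168) = 0.402876 substitutions/site.

0.4029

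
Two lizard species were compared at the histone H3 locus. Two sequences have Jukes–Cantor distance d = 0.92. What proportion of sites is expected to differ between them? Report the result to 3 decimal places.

p = (3/4)(1 − e^(−4d/3)) = 0.75 × (1 − e^(-1.226667)) = 0.75 × (1 − 0.293268) = 0.530049.

0.530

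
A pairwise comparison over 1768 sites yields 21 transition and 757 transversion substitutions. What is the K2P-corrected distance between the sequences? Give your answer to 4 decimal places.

P = 21/1768 ≈ 0.011878 and Q = 757/1768 ≈ 0.428167.
Under the Kimura two-parameter model, d = −½ ln(1 − 2P − Q) − ¼ ln(1 − 2Q).
1 − 2P − Q = 0.548077, giving −½ ln(0.548077) = 0.300670.
1 − 2Q = 0.143666, giving −¼ ln(0.143666) = 0.485066.
d = 0.300670 + 0.485066 = 0.785736.

0.7857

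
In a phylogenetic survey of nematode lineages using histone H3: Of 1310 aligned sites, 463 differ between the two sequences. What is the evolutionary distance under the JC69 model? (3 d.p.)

p = 463/1310 ≈ 0.353435.
d = −(3/4) ln(1 − 4p/3) = −0.75 ln(1 − 0.471247) = −0.75 ln(0.528753)
  = −0.75 × (-0.637234) = 0.477926 substitutions/site.

0.478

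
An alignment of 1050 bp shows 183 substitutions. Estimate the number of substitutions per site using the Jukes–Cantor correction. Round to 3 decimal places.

0.198

p = 183/1050 ≈ 0.174286.
d = −(3/4) ln(1 − 4p/3) = −0.75 ln(1 − 0.232381) = −0.75 ln(0.767619)
  = −0.75 × (-0.264462) = 0.198347 substitutions/site.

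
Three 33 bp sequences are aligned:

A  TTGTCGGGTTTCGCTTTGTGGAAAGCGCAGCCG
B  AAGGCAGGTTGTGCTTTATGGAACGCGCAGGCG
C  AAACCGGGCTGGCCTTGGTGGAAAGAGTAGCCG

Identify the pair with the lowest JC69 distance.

A–B: 9/33 differ, p = 0.273, d = 0.339.
A–C: 11/33 differ, p = 0.333, d = 0.441.
B–C: 12/33 differ, p = 0.364, d = 0.497.
The smallest distance is between A and B.

A and B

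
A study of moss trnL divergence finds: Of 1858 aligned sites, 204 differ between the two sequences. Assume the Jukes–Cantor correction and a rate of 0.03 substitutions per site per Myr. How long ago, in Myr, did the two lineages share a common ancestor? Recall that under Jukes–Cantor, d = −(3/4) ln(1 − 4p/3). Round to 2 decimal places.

p = 204/1858 ≈ 0.109795.
d = −(3/4) ln(1 − 4p/3) = −0.75 ln(1 − 0.146393) = −0.75 ln(0.853607)
  = −0.75 × (-0.158284) = 0.118713 substitutions/site.
Under a molecular clock d = 2μt, so t = d/(2μ) = 0.118713 / (2 × 0.03) = 1.98 Myr.

1.98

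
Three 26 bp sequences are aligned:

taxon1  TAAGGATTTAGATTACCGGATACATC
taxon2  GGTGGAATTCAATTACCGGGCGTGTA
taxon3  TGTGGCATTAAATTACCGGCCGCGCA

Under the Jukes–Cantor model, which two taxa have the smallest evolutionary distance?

taxon2 and taxon3

taxon1–taxon2: 12/26 differ, p = 0.462, d = 0.717.
taxon1–taxon3: 11/26 differ, p = 0.423, d = 0.623.
taxon2–taxon3: 6/26 differ, p = 0.231, d = 0.276.
The smallest distance is between taxon2 and taxon3.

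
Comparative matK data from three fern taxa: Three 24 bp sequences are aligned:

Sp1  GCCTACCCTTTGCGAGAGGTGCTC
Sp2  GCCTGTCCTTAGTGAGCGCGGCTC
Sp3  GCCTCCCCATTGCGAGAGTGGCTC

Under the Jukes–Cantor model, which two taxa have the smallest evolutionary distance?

Sp1–Sp2: 7/24 differ, p = 0.292, d = 0.369.
Sp1–Sp3: 4/24 differ, p = 0.167, d = 0.188.
Sp2–Sp3: 7/24 differ, p = 0.292, d = 0.369.
The smallest distance is between Sp1 and Sp3.

Sp1 and Sp3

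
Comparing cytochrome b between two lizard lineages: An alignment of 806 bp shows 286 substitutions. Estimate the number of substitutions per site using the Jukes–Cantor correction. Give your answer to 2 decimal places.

p = 286/806 ≈ 0.354839.
d = −(3/4) ln(1 − 4p/3) = −0.75 ln(1 − 0.473119) = −0.75 ln(0.526881)
  = −0.75 × (-0.640781) = 0.480586 substitutions/site.

0.48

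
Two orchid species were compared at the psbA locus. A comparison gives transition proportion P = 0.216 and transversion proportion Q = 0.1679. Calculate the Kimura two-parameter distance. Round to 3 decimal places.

Under the Kimura two-parameter model, d = −½ ln(1 − 2P − Q) − ¼ ln(1 − 2Q).
1 − 2P − Q = 0.4001, giving −½ ln(0.4001) = 0.458020.
1 − 2Q = 0.6642, giving −¼ ln(0.6642) = 0.102293.
d = 0.458020 + 0.102293 = 0.560313.

0.560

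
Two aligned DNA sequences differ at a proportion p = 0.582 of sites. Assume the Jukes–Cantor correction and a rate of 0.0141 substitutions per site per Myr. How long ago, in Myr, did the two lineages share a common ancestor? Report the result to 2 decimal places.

39.79

d = −(3/4) ln(1 − 4p/3) = −0.75 ln(1 − 0.776) = −0.75 ln(0.224)
  = −0.75 × (-1.496109) = 1.122082 substitutions/site.
Under a molecular clock d = 2μt, so t = d/(2μ) = 1.122082 / (2 × 0.0141) = 39.79 Myr.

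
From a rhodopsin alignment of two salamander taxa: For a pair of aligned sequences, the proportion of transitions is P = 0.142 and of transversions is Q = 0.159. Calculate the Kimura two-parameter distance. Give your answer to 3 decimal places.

Under the Kimura two-parameter model, d = −½ ln(1 − 2P − Q) − ¼ ln(1 − 2Q).
1 − 2P − Q = 0.557, giving −½ ln(0.557) = 0.292595.
1 − 2Q = 0.682, giving −¼ ln(0.682) = 0.095681.
d = 0.292595 + 0.095681 = 0.388276.

0.388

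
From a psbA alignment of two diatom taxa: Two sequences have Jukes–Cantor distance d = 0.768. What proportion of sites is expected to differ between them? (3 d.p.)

0.481

p = (3/4)(1 − e^(−4d/3)) = 0.75 × (1 − e^(-1.024)) = 0.75 × (1 − 0.359155) = 0.480634.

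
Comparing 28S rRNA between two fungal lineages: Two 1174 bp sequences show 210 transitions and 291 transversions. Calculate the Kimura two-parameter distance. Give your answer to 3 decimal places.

P = 210/1174 ≈ 0.178876 and Q = 291/1174 ≈ 0.247871.
Under the Kimura two-parameter model, d = −½ ln(1 − 2P − Q) − ¼ ln(1 − 2Q).
1 − 2P − Q = 0.394377, giving −½ ln(0.394377) = 0.465224.
1 − 2Q = 0.504258, giving −¼ ln(0.504258) = 0.171167.
d = 0.465224 + 0.171167 = 0.636391.

0.636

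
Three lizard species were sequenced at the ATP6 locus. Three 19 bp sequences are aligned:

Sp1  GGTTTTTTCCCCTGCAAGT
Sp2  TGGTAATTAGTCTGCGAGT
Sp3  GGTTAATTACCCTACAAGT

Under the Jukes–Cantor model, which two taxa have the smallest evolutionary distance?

Sp1 and Sp3

Sp1–Sp2: 8/19 differ, p = 0.421, d = 0.618.
Sp1–Sp3: 4/19 differ, p = 0.211, d = 0.247.
Sp2–Sp3: 6/19 differ, p = 0.316, d = 0.410.
The smallest distance is between Sp1 and Sp3.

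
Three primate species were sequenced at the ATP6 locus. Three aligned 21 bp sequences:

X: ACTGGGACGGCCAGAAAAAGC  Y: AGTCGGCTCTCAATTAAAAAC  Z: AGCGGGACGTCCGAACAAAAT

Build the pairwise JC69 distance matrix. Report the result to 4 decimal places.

d(X,Y) = 0.7557, d(X,Z) = 0.5319, d(Y,Z) = 0.8990

X–Y: 10/21 sites differ → p ≈ 0.47619, d = −0.75 ln(1 − 0.63492) = 0.755729 ≈ 0.7557.
X–Z: 8/21 sites differ → p ≈ 0.380952, d = −0.75 ln(1 − 0.507936) = 0.531860 ≈ 0.5319.
Y–Z: 11/21 sites differ → p ≈ 0.52381, d = −0.75 ln(1 − 0.698413) = 0.899023 ≈ 0.8990.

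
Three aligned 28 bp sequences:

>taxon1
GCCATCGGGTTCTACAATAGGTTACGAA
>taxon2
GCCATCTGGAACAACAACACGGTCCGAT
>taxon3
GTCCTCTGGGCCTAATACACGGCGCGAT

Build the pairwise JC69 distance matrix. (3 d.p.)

taxon1–taxon2: 9/28 sites differ → p ≈ 0.321429, d = −0.75 ln(1 − 0.428572) = 0.419713 ≈ 0.420.
taxon1–taxon3: 13/28 sites differ → p ≈ 0.464286, d = −0.75 ln(1 − 0.619048) = 0.723811 ≈ 0.724.
taxon2–taxon3: 9/28 sites differ → p ≈ 0.321429, d = −0.75 ln(1 − 0.428572) = 0.419713 ≈ 0.420.

d(taxon1,taxon2) = 0.420, d(taxon1,taxon3) = 0.724, d(taxon2,taxon3) = 0.420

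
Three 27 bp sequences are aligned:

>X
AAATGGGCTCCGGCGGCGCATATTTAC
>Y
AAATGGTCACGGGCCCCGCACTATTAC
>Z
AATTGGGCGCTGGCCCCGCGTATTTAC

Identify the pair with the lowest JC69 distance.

X–Y: 8/27 differ, p = 0.296, d = 0.377.
X–Z: 6/27 differ, p = 0.222, d = 0.264.
Y–Z: 8/27 differ, p = 0.296, d = 0.377.
The smallest distance is between X and Z.

X and Z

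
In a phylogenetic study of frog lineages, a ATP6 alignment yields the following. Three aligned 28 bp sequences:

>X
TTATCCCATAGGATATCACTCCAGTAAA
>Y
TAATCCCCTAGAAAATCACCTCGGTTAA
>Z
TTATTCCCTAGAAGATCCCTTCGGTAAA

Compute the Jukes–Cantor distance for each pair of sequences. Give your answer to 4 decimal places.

X–Y: 8/28 sites differ → p ≈ 0.285714, d = −0.75 ln(1 − 0.380952) = 0.359679 ≈ 0.3597.
X–Z: 7/28 sites differ → p = 0.25, d = −0.75 ln(1 − 0.333333) = 0.304098 ≈ 0.3041.
Y–Z: 6/28 sites differ → p ≈ 0.214286, d = −0.75 ln(1 − 0.285715) = 0.252355 ≈ 0.2524.

d(X,Y) = 0.3597, d(X,Z) = 0.3041, d(Y,Z) = 0.2524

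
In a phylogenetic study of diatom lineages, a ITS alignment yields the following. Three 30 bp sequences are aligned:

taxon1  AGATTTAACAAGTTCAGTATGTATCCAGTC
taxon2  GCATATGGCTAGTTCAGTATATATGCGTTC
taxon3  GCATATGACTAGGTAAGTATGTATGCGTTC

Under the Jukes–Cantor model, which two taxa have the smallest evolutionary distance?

taxon2 and taxon3

taxon1–taxon2: 10/30 differ, p = 0.333, d = 0.441.
taxon1–taxon3: 10/30 differ, p = 0.333, d = 0.441.
taxon2–taxon3: 4/30 differ, p = 0.133, d = 0.147.
The smallest distance is between taxon2 and taxon3.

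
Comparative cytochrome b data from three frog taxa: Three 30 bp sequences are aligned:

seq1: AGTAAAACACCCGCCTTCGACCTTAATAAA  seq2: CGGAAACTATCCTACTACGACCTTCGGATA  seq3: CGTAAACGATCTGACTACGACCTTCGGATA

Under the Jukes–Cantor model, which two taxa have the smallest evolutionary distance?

seq2 and seq3

seq1–seq2: 12/30 differ, p = 0.400, d = 0.572.
seq1–seq3: 11/30 differ, p = 0.367, d = 0.503.
seq2–seq3: 4/30 differ, p = 0.133, d = 0.147.
The smallest distance is between seq2 and seq3.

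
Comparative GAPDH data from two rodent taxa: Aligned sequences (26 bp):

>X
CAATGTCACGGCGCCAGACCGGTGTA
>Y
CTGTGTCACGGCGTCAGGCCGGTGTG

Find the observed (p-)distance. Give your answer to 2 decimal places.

The sequences differ at 5 of 26 positions (sites 2, 3, 14, 18, 26).
p = 5/26 = 0.192307… ≈ 0.19 (to 2 d.p.).

0.19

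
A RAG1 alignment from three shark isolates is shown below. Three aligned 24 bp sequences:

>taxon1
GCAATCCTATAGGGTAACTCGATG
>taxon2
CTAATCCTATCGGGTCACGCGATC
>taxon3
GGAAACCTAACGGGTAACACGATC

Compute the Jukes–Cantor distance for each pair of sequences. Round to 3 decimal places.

taxon1–taxon2: 6/24 sites differ → p = 0.25, d = −0.75 ln(1 − 0.333333) = 0.304098 ≈ 0.304.
taxon1–taxon3: 6/24 sites differ → p = 0.25, d = −0.75 ln(1 − 0.333333) = 0.304098 ≈ 0.304.
taxon2–taxon3: 6/24 sites differ → p = 0.25, d = −0.75 ln(1 − 0.333333) = 0.304098 ≈ 0.304.

d(taxon1,taxon2) = 0.304, d(taxon1,taxon3) = 0.304, d(taxon2,taxon3) = 0.304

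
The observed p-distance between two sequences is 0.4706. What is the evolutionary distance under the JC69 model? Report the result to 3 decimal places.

d = −(3/4) ln(1 − 4p/3) = −0.75 ln(1 − 0.627467) = −0.75 ln(0.372533)
  = −0.75 × (-0.987430) = 0.740573 substitutions/site.

0.741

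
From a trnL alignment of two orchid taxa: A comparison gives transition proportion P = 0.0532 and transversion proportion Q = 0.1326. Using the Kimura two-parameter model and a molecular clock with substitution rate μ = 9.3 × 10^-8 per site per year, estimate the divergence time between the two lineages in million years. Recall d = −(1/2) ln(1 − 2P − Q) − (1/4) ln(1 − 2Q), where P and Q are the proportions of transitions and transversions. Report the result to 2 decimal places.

1.15

Under the Kimura two-parameter model, d = −½ ln(1 − 2P − Q) − ¼ ln(1 − 2Q).
1 − 2P − Q = 0.761, giving −½ ln(0.761) = 0.136561.
1 − 2Q = 0.7348, giving −¼ ln(0.7348) = 0.077039.
d = 0.136561 + 0.077039 = 0.213600.
Under a molecular clock d = 2μt, so t = d/(2μ) = 0.213600 / (2 × 9.3 × 10^-8) = 1.15 million years.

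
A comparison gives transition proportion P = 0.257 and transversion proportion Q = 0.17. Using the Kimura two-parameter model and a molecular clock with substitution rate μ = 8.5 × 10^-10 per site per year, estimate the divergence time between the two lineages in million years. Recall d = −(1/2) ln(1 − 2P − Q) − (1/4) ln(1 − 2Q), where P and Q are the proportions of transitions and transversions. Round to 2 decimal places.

399.93

Under the Kimura two-parameter model, d = −½ ln(1 − 2P − Q) − ¼ ln(1 − 2Q).
1 − 2P − Q = 0.316, giving −½ ln(0.316) = 0.576007.
1 − 2Q = 0.66, giving −¼ ln(0.66) = 0.103879.
d = 0.576007 + 0.103879 = 0.679886.
Under a molecular clock d = 2μt, so t = d/(2μ) = 0.679886 / (2 × 8.5 × 10^-10) = 399.93 million years.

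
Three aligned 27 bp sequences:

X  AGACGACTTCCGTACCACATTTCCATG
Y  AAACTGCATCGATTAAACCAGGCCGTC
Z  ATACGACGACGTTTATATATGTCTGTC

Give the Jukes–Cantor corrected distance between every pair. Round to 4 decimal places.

X–Y: 15/27 sites differ → p ≈ 0.555556, d = −0.75 ln(1 − 0.740741) = 1.012446 ≈ 1.0124.
X–Z: 13/27 sites differ → p ≈ 0.481481, d = −0.75 ln(1 − 0.641975) = 0.770364 ≈ 0.7704.
Y–Z: 12/27 sites differ → p ≈ 0.444444, d = −0.75 ln(1 − 0.592592) = 0.673455 ≈ 0.6735.

d(X,Y) = 1.0124, d(X,Z) = 0.7704, d(Y,Z) = 0.6735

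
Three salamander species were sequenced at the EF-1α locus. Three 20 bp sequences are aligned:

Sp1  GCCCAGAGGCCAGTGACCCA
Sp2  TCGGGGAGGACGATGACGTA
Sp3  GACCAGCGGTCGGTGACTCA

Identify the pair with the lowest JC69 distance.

Sp1 and Sp3

Sp1–Sp2: 9/20 differ, p = 0.450, d = 0.687.
Sp1–Sp3: 5/20 differ, p = 0.250, d = 0.304.
Sp2–Sp3: 10/20 differ, p = 0.500, d = 0.824.
The smallest distance is between Sp1 and Sp3.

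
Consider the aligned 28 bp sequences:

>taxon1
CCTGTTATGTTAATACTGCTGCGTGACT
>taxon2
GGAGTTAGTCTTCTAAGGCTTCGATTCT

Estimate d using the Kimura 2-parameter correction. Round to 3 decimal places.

Of 28 sites, 1 differences are transitions and 13 are transversions, so P = 1/28 ≈ 0.035714 and Q = 13/28 ≈ 0.464286.
Under the Kimura two-parameter model, d = −½ ln(1 − 2P − Q) − ¼ ln(1 − 2Q).
1 − 2P − Q = 0.464286, giving −½ ln(0.464286) = 0.383627.
1 − 2Q = 0.071428, giving −¼ ln(0.071428) = 0.659766.
d = 0.383627 + 0.659766 = 1.043393.

1.043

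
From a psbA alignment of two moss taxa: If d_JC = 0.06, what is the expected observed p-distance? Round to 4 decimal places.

0.0577

p = (3/4)(1 − e^(−4d/3)) = 0.75 × (1 − e^(-0.08)) = 0.75 × (1 − 0.923116) = 0.057663.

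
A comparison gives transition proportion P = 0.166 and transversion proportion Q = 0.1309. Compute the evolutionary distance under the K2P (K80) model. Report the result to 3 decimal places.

0.387

Under the Kimura two-parameter model, d = −½ ln(1 − 2P − Q) − ¼ ln(1 − 2Q).
1 − 2P − Q = 0.5371, giving −½ ln(0.5371) = 0.310785.
1 − 2Q = 0.7382, giving −¼ ln(0.7382) = 0.075885.
d = 0.310785 + 0.075885 = 0.386670.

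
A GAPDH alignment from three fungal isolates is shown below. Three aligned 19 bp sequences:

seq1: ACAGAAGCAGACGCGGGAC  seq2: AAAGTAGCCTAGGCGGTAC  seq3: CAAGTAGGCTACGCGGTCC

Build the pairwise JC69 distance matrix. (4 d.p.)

d(seq1,seq2) = 0.4099, d(seq1,seq3) = 0.6181, d(seq2,seq3) = 0.2471

seq1–seq2: 6/19 sites differ → p ≈ 0.315789, d = −0.75 ln(1 − 0.421052) = 0.409907 ≈ 0.4099.
seq1–seq3: 8/19 sites differ → p ≈ 0.421053, d = −0.75 ln(1 − 0.561404) = 0.618132 ≈ 0.6181.
seq2–seq3: 4/19 sites differ → p ≈ 0.210526, d = −0.75 ln(1 − 0.280701) = 0.247109 ≈ 0.2471.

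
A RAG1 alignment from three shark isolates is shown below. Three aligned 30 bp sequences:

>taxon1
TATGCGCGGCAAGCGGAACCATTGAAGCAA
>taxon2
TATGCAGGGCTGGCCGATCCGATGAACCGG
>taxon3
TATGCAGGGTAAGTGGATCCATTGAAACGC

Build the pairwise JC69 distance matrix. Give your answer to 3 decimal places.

taxon1–taxon2: 11/30 sites differ → p ≈ 0.366667, d = −0.75 ln(1 − 0.488889) = 0.503376 ≈ 0.503.
taxon1–taxon3: 8/30 sites differ → p ≈ 0.266667, d = −0.75 ln(1 − 0.355556) = 0.329526 ≈ 0.330.
taxon2–taxon3: 9/30 sites differ → p = 0.3, d = −0.75 ln(1 − 0.4) = 0.383119 ≈ 0.383.

d(taxon1,taxon2) = 0.503, d(taxon1,taxon3) = 0.330, d(taxon2,taxon3) = 0.383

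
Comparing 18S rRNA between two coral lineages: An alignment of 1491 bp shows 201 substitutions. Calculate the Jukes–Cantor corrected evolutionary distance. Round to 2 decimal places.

0.15

p = 201/1491 ≈ 0.134809.
d = −(3/4) ln(1 − 4p/3) = −0.75 ln(1 − 0.179745) = −0.75 ln(0.820255)
  = −0.75 × (-0.198140) = 0.148605 substitutions/site.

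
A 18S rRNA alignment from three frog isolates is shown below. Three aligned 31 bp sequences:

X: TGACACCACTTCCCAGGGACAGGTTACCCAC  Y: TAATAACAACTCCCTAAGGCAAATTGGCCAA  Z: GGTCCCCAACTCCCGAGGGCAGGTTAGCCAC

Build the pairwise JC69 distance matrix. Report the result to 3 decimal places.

X–Y: 14/31 sites differ → p ≈ 0.451613, d = −0.75 ln(1 − 0.602151) = 0.691262 ≈ 0.691.
X–Z: 9/31 sites differ → p ≈ 0.290323, d = −0.75 ln(1 − 0.387097) = 0.367161 ≈ 0.367.
Y–Z: 12/31 sites differ → p ≈ 0.387097, d = −0.75 ln(1 − 0.516129) = 0.544453 ≈ 0.544.

d(X,Y) = 0.691, d(X,Z) = 0.367, d(Y,Z) = 0.544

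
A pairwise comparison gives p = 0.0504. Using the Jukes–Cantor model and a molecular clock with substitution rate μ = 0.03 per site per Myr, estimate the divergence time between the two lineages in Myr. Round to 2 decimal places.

d = −(3/4) ln(1 − 4p/3) = −0.75 ln(1 − 0.0672) = −0.75 ln(0.9328)
  = −0.75 × (-0.069564) = 0.052173 substitutions/site.
Under a molecular clock d = 2μt, so t = d/(2μ) = 0.052173 / (2 × 0.03) = 0.87 Myr.

0.87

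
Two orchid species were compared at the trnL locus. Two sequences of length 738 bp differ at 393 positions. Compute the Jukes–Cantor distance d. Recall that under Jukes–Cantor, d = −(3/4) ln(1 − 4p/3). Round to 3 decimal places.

0.928

p = 393/738 ≈ 0.53252.
d = −(3/4) ln(1 − 4p/3) = −0.75 ln(1 − 0.710027) = −0.75 ln(0.289973)
  = −0.75 × (-1.237967) = 0.928475 substitutions/site.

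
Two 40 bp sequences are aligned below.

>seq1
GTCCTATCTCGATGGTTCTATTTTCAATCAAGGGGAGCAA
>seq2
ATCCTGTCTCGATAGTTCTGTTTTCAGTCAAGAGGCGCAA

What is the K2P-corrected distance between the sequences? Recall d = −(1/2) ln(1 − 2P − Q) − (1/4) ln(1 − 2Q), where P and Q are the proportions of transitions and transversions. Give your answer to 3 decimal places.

0.209

Of 40 sites, 6 differences are transitions and 1 are transversions, so P = 6/40 = 0.15 and Q = 1/40 = 0.025.
Under the Kimura two-parameter model, d = −½ ln(1 − 2P − Q) − ¼ ln(1 − 2Q).
1 − 2P − Q = 0.675, giving −½ ln(0.675) = 0.196521.
1 − 2Q = 0.95, giving −¼ ln(0.95) = 0.012823.
d = 0.196521 + 0.012823 = 0.209344.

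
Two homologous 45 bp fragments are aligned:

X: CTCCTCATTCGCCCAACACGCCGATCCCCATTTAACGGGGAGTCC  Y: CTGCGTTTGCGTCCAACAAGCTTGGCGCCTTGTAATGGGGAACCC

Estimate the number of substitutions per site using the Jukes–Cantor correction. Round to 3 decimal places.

The sequences differ at 17 of 45 sites, so p = 17/45 ≈ 0.377778.
d = −(3/4) ln(1 − 4p/3) = −0.75 ln(1 − 0.503704) = −0.75 ln(0.496296)
  = −0.75 × (-0.700583) = 0.525437 substitutions/site.

0.525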